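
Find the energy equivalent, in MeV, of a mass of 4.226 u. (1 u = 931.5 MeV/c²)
E = mc² = 3937 MeV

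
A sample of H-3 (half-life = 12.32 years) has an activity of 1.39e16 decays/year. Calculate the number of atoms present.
N = A/λ = 2.471e17 atoms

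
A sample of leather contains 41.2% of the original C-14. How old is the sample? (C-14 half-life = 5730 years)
Age = t½ × log₂(1/ratio) = 7330 years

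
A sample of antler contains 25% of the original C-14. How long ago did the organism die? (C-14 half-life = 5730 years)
Age = t½ × log₂(1/ratio) = 11460 years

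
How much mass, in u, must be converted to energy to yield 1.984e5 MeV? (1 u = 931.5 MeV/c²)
m = E/c² = 213 u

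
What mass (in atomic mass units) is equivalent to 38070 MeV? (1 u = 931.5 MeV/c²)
m = E/c² = 40.87 u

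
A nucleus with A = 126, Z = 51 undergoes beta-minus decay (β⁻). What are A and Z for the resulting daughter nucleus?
Daughter: A = 126, Z = 52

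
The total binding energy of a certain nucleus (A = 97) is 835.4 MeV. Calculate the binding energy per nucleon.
B.E./A = 835.4/97 = 8.612 MeV/nucleon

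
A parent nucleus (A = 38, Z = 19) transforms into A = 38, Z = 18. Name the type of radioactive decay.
ΔA = 0, ΔZ = -1 ⇒ beta-plus decay (β⁺) or electron capture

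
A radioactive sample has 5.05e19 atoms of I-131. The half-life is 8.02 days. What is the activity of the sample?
A = λN = 4.365e18 decays/day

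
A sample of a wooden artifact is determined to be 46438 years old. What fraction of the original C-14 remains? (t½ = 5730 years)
N/N₀ = (1/2)^(t/t½) = 0.003634 = 0.363%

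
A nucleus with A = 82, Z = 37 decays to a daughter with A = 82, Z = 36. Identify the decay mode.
ΔA = 0, ΔZ = -1 ⇒ beta-plus decay (β⁺) or electron capture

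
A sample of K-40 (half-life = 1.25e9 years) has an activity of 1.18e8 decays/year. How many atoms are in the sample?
N = A/λ = 2.128e17 atoms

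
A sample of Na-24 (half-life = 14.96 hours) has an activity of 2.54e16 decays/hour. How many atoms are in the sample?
N = A/λ = 5.482e17 atoms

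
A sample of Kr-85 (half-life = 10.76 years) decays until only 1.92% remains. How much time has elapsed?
t = t½ × log₂(N₀/N) = 61.36 years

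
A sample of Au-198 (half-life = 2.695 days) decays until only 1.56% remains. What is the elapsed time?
t = t½ × log₂(N₀/N) = 16.18 days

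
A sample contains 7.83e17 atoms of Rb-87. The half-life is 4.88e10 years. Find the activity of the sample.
A = λN = 1.112e7 decays/year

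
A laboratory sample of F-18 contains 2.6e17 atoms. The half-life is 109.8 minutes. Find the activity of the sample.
A = λN = 1.641e15 decays/minute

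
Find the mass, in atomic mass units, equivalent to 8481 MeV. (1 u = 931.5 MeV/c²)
m = E/c² = 9.105 u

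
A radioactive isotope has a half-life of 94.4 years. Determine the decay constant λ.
λ = ln(2)/t½ = 0.007343 year⁻¹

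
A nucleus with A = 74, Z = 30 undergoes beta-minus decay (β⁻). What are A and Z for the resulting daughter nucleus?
Daughter: A = 74, Z = 31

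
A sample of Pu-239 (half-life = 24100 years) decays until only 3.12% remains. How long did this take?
t = t½ × log₂(N₀/N) = 1.206e5 years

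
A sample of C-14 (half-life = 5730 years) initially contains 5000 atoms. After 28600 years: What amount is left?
N = N₀(1/2)^(t/t½) = 157.2 atoms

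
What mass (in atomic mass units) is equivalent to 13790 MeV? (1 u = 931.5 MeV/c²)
m = E/c² = 14.8 u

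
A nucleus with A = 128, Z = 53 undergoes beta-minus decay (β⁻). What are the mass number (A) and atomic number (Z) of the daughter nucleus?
Daughter: A = 128, Z = 54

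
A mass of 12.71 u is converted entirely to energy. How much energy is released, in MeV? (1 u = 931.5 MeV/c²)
E = mc² = 11840 MeV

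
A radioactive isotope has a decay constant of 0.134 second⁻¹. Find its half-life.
t½ = ln(2)/λ = 5.173 seconds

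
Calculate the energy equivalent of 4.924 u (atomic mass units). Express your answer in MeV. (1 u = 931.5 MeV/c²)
E = mc² = 4587 MeV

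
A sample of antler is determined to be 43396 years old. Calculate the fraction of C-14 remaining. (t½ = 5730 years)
N/N₀ = (1/2)^(t/t½) = 0.00525 = 0.525%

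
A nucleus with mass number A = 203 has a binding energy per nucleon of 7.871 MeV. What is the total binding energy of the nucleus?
B.E. = 7.871 × 203 = 1598 MeV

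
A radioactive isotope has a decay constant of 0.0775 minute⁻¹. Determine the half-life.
t½ = ln(2)/λ = 8.944 minutes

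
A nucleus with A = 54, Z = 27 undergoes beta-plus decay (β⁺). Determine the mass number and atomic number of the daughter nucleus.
Daughter: A = 54, Z = 26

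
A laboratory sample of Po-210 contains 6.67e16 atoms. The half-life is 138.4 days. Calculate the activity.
A = λN = 3.341e14 decays/day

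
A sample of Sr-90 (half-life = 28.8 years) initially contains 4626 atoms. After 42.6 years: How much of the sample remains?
N = N₀(1/2)^(t/t½) = 1659 atoms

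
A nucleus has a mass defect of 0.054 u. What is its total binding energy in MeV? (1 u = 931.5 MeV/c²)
B.E. = Δm × 931.5 = 50.3 MeV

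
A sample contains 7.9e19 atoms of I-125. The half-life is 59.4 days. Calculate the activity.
A = λN = 9.219e17 decays/day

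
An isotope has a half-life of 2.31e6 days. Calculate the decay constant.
λ = ln(2)/t½ = 3.001e-7 day⁻¹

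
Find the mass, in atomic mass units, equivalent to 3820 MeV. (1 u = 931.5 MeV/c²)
m = E/c² = 4.101 u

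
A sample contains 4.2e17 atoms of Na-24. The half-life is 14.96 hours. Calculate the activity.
A = λN = 1.946e16 decays/hour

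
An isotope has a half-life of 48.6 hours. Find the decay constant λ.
λ = ln(2)/t½ = 0.01426 hour⁻¹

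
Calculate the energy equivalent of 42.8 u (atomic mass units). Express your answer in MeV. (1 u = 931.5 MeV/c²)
E = mc² = 39870 MeV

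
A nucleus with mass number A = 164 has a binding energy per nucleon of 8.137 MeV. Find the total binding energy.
B.E. = 8.137 × 164 = 1334 MeV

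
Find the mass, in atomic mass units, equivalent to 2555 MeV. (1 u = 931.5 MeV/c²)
m = E/c² = 2.743 u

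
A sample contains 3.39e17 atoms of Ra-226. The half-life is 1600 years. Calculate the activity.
A = λN = 1.469e14 decays/year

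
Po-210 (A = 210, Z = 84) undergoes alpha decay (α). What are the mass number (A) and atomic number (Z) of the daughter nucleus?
Daughter: A = 206, Z = 82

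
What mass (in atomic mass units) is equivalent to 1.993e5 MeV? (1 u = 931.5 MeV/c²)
m = E/c² = 214 u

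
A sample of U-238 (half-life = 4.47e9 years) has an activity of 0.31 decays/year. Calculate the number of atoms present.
N = A/λ = 1.999e9 atoms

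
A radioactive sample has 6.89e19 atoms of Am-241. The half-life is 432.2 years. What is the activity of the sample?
A = λN = 1.105e17 decays/year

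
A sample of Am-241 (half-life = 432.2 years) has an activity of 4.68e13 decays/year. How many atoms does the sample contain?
N = A/λ = 2.918e16 atoms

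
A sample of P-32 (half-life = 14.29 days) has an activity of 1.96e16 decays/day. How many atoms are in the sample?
N = A/λ = 4.041e17 atoms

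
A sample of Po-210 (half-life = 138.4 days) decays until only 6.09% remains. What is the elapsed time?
t = t½ × log₂(N₀/N) = 558.8 days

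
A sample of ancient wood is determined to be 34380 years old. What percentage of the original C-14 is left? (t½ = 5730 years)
N/N₀ = (1/2)^(t/t½) = 0.01562 = 1.56%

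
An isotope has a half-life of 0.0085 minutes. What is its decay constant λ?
λ = ln(2)/t½ = 81.55 minute⁻¹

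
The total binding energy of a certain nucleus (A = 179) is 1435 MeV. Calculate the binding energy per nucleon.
B.E./A = 1435/179 = 8.017 MeV/nucleon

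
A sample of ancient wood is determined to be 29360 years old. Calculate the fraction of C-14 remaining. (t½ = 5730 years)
N/N₀ = (1/2)^(t/t½) = 0.02868 = 2.87%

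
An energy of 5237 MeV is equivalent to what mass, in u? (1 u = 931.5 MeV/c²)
m = E/c² = 5.622 u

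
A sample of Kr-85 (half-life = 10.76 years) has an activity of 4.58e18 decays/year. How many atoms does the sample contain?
N = A/λ = 7.11e19 atoms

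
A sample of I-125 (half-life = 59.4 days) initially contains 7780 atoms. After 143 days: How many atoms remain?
N = N₀(1/2)^(t/t½) = 1466 atoms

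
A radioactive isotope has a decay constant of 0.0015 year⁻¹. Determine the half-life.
t½ = ln(2)/λ = 462.1 years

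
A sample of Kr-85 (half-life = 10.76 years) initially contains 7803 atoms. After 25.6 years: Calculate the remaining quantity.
N = N₀(1/2)^(t/t½) = 1500 atoms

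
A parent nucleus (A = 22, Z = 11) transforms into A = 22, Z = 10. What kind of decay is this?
ΔA = 0, ΔZ = -1 ⇒ beta-plus decay (β⁺) or electron capture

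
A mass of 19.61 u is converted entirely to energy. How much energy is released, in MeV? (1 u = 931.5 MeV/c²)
E = mc² = 18270 MeV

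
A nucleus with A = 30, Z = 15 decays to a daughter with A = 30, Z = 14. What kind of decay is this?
ΔA = 0, ΔZ = -1 ⇒ beta-plus decay (β⁺) or electron capture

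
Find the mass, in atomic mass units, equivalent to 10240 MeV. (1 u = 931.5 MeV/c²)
m = E/c² = 10.99 u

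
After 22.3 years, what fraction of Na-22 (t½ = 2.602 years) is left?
N/N₀ = (1/2)^(t/t½) = 0.002631 = 0.263%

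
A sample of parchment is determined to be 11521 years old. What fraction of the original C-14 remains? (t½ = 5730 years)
N/N₀ = (1/2)^(t/t½) = 0.2482 = 24.8%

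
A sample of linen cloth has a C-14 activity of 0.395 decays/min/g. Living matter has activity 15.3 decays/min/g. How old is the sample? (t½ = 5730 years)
Age = t½ × log₂(A₀/A) = 30230 years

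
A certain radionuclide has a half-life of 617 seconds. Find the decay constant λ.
λ = ln(2)/t½ = 0.001123 second⁻¹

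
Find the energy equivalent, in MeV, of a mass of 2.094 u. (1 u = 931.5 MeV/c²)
E = mc² = 1951 MeV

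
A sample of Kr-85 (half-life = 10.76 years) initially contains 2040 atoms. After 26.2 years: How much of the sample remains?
N = N₀(1/2)^(t/t½) = 377.3 atoms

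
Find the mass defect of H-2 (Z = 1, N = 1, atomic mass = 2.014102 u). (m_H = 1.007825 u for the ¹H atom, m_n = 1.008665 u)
Δm = Z·m_H + N·m_n − M = 0.002388 u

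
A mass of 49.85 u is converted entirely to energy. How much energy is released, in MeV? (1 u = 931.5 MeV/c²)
E = mc² = 46440 MeV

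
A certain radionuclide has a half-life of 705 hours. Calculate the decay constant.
λ = ln(2)/t½ = 9.832e-4 hour⁻¹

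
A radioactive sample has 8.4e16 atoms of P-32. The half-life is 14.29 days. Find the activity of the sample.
A = λN = 4.074e15 decays/day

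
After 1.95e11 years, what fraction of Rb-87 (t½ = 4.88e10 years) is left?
N/N₀ = (1/2)^(t/t½) = 0.06268 = 6.27%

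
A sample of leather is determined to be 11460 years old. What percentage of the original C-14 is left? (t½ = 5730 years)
N/N₀ = (1/2)^(t/t½) = 0.25 = 25%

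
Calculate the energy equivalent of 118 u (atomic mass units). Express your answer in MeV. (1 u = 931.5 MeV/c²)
E = mc² = 1.099e5 MeV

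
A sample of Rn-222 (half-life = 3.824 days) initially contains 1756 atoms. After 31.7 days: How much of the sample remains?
N = N₀(1/2)^(t/t½) = 5.611 atoms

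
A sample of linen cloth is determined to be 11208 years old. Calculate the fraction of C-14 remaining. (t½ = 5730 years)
N/N₀ = (1/2)^(t/t½) = 0.2577 = 25.8%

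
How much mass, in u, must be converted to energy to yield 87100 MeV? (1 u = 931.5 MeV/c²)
m = E/c² = 93.51 u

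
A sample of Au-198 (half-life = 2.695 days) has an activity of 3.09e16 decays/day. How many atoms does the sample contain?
N = A/λ = 1.201e17 atoms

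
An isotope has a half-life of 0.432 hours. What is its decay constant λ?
λ = ln(2)/t½ = 1.605 hour⁻¹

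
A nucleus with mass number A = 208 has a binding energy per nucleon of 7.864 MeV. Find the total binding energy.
B.E. = 7.864 × 208 = 1636 MeV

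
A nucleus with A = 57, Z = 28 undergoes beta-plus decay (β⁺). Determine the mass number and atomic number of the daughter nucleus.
Daughter: A = 57, Z = 27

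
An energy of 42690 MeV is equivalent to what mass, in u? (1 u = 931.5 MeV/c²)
m = E/c² = 45.83 u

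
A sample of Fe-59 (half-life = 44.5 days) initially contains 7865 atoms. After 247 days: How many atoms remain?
N = N₀(1/2)^(t/t½) = 167.8 atoms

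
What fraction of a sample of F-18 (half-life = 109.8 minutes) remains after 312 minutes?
N/N₀ = (1/2)^(t/t½) = 0.1395 = 14%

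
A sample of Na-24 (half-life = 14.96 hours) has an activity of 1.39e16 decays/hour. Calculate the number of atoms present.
N = A/λ = 3e17 atoms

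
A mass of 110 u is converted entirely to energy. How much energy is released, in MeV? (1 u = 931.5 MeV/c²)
E = mc² = 1.025e5 MeV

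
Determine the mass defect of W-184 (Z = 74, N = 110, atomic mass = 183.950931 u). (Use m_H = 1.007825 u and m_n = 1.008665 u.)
Δm = Z·m_H + N·m_n − M = 1.581 u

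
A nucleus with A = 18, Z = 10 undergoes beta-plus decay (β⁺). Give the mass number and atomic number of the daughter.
Daughter: A = 18, Z = 9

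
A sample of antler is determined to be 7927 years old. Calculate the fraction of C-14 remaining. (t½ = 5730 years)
N/N₀ = (1/2)^(t/t½) = 0.3833 = 38.3%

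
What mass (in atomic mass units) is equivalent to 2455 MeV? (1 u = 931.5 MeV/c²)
m = E/c² = 2.636 u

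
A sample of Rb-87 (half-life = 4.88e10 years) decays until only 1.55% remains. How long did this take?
t = t½ × log₂(N₀/N) = 2.934e11 years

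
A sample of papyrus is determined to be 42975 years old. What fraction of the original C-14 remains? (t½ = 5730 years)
N/N₀ = (1/2)^(t/t½) = 0.005524 = 0.552%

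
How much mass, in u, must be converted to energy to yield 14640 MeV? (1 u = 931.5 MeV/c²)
m = E/c² = 15.72 u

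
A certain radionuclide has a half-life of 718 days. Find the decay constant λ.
λ = ln(2)/t½ = 9.654e-4 day⁻¹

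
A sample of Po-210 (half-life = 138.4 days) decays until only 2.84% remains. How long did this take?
t = t½ × log₂(N₀/N) = 711.1 days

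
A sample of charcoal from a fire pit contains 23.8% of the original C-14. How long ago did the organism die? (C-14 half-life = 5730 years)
Age = t½ × log₂(1/ratio) = 11870 years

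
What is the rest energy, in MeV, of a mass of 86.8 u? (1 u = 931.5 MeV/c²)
E = mc² = 80850 MeV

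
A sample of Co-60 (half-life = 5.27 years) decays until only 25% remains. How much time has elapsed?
t = t½ × log₂(N₀/N) = 10.54 years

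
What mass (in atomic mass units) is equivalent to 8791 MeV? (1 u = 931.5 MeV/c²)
m = E/c² = 9.437 u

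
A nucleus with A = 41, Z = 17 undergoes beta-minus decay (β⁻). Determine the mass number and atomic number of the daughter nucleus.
Daughter: A = 41, Z = 18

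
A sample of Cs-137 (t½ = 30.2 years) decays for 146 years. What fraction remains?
N/N₀ = (1/2)^(t/t½) = 0.03505 = 3.51%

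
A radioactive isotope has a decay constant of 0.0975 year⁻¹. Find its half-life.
t½ = ln(2)/λ = 7.109 years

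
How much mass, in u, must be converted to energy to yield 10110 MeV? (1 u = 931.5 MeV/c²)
m = E/c² = 10.85 u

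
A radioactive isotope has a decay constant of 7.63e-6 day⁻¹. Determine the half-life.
t½ = ln(2)/λ = 90840 days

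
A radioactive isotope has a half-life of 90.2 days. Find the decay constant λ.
λ = ln(2)/t½ = 0.007685 day⁻¹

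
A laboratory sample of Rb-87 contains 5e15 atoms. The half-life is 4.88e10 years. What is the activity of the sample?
A = λN = 71020 decays/year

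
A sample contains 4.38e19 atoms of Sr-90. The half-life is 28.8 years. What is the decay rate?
A = λN = 1.054e18 decays/year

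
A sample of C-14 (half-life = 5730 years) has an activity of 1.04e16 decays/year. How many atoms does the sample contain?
N = A/λ = 8.597e19 atoms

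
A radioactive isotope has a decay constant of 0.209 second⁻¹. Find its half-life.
t½ = ln(2)/λ = 3.316 seconds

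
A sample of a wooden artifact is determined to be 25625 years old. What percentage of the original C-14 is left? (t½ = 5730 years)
N/N₀ = (1/2)^(t/t½) = 0.04506 = 4.51%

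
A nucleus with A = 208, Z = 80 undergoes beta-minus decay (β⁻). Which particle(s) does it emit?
β⁻: electron (e⁻) + antineutrino (ν̄ₑ)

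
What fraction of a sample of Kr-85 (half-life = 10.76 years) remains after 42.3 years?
N/N₀ = (1/2)^(t/t½) = 0.06555 = 6.56%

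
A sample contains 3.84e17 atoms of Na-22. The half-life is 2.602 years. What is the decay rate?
A = λN = 1.023e17 decays/year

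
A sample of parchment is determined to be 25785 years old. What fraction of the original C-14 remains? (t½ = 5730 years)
N/N₀ = (1/2)^(t/t½) = 0.04419 = 4.42%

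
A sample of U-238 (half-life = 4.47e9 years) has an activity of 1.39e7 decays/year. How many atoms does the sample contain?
N = A/λ = 8.964e16 atoms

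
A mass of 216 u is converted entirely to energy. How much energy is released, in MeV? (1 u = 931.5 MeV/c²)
E = mc² = 2.012e5 MeV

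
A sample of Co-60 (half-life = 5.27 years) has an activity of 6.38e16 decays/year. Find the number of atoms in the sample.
N = A/λ = 4.851e17 atoms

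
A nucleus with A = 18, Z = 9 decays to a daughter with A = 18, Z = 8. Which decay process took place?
ΔA = 0, ΔZ = -1 ⇒ beta-plus decay (β⁺) or electron capture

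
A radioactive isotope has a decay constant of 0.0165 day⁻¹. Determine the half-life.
t½ = ln(2)/λ = 42.01 days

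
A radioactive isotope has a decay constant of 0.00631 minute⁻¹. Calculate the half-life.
t½ = ln(2)/λ = 109.8 minutes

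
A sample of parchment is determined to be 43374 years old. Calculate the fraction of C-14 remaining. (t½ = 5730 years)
N/N₀ = (1/2)^(t/t½) = 0.005264 = 0.526%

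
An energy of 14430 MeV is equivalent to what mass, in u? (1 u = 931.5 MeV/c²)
m = E/c² = 15.49 u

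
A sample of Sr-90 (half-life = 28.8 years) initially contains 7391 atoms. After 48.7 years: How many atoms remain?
N = N₀(1/2)^(t/t½) = 2289 atoms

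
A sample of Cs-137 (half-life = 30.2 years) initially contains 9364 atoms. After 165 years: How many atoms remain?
N = N₀(1/2)^(t/t½) = 212.2 atoms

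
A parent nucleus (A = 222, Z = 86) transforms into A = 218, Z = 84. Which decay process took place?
ΔA = -4, ΔZ = -2 ⇒ alpha decay (α)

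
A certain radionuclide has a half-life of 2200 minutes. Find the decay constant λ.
λ = ln(2)/t½ = 3.151e-4 minute⁻¹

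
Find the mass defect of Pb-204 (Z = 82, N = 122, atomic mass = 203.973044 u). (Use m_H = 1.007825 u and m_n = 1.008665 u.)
Δm = Z·m_H + N·m_n − M = 1.726 u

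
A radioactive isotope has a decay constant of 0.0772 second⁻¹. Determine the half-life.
t½ = ln(2)/λ = 8.979 seconds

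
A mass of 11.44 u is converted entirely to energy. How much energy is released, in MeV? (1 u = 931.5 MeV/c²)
E = mc² = 10660 MeV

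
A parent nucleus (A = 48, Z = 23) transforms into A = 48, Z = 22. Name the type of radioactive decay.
ΔA = 0, ΔZ = -1 ⇒ beta-plus decay (β⁺) or electron capture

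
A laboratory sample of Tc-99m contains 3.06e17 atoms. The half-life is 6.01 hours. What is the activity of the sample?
A = λN = 3.529e16 decays/hour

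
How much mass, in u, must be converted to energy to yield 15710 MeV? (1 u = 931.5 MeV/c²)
m = E/c² = 16.87 u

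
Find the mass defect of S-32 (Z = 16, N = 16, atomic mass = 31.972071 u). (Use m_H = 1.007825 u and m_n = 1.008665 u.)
Δm = Z·m_H + N·m_n − M = 0.2918 u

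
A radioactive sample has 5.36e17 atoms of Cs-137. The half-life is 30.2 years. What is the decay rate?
A = λN = 1.23e16 decays/year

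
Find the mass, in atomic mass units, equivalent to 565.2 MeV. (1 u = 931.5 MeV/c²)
m = E/c² = 0.6068 u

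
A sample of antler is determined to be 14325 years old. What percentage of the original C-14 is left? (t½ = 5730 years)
N/N₀ = (1/2)^(t/t½) = 0.1768 = 17.7%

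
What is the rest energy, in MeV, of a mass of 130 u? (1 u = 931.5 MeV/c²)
E = mc² = 1.211e5 MeV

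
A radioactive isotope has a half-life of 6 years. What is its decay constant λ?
λ = ln(2)/t½ = 0.1155 year⁻¹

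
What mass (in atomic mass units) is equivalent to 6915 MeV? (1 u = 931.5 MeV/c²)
m = E/c² = 7.424 u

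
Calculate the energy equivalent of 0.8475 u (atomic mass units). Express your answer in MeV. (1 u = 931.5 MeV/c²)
E = mc² = 789.4 MeV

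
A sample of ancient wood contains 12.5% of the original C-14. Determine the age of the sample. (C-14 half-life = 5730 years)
Age = t½ × log₂(1/ratio) = 17190 years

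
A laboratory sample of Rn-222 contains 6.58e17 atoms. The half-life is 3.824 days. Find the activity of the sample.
A = λN = 1.193e17 decays/day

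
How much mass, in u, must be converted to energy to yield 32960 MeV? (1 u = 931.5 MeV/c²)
m = E/c² = 35.38 u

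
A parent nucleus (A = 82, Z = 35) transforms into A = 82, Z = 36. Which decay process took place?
ΔA = 0, ΔZ = +1 ⇒ beta-minus decay (β⁻)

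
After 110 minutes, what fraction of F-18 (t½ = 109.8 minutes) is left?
N/N₀ = (1/2)^(t/t½) = 0.4994 = 49.9%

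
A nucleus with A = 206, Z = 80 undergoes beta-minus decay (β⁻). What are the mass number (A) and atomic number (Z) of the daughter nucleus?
Daughter: A = 206, Z = 81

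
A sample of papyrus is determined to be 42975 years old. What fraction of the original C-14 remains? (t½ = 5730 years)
N/N₀ = (1/2)^(t/t½) = 0.005524 = 0.552%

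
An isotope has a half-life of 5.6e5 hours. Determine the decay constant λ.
λ = ln(2)/t½ = 1.238e-6 hour⁻¹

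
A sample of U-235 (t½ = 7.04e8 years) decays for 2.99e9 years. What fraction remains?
N/N₀ = (1/2)^(t/t½) = 0.05266 = 5.27%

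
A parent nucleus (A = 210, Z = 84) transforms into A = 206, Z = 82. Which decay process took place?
ΔA = -4, ΔZ = -2 ⇒ alpha decay (α)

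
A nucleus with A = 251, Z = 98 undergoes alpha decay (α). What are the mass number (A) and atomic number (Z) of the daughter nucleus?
Daughter: A = 247, Z = 96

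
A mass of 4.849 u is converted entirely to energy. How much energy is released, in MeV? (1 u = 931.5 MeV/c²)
E = mc² = 4517 MeV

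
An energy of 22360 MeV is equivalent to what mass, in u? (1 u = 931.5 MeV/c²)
m = E/c² = 24 u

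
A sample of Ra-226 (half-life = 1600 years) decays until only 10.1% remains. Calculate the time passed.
t = t½ × log₂(N₀/N) = 5292 years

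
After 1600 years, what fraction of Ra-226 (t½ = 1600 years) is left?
N/N₀ = (1/2)^(t/t½) = 0.5 = 50%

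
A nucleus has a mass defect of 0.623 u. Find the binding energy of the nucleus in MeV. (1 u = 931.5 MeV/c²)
B.E. = Δm × 931.5 = 580.3 MeV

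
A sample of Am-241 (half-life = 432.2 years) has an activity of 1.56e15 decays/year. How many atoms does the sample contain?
N = A/λ = 9.727e17 atoms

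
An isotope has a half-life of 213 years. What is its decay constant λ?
λ = ln(2)/t½ = 0.003254 year⁻¹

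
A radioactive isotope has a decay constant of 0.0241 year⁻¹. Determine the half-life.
t½ = ln(2)/λ = 28.76 years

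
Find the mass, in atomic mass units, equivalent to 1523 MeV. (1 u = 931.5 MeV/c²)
m = E/c² = 1.635 u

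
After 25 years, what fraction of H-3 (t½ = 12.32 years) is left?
N/N₀ = (1/2)^(t/t½) = 0.245 = 24.5%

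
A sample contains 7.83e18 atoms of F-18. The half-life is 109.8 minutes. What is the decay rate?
A = λN = 4.943e16 decays/minute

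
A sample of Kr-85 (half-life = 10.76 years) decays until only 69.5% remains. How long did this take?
t = t½ × log₂(N₀/N) = 5.648 years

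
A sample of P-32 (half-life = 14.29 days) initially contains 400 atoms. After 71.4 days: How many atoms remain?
N = N₀(1/2)^(t/t½) = 12.53 atoms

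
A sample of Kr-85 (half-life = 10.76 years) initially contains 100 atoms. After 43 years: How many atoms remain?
N = N₀(1/2)^(t/t½) = 6.266 atoms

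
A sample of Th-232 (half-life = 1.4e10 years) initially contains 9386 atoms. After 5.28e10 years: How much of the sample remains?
N = N₀(1/2)^(t/t½) = 687.3 atoms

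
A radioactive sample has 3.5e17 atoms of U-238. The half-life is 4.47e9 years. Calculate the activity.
A = λN = 5.427e7 decays/year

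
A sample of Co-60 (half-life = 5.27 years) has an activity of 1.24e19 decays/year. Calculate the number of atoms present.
N = A/λ = 9.428e19 atoms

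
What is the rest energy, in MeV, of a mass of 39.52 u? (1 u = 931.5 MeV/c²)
E = mc² = 36810 MeV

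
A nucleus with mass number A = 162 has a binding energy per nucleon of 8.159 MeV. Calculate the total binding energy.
B.E. = 8.159 × 162 = 1322 MeV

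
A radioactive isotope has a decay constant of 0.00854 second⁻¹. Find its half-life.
t½ = ln(2)/λ = 81.16 seconds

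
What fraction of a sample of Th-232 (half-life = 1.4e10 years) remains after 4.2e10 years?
N/N₀ = (1/2)^(t/t½) = 0.125 = 12.5%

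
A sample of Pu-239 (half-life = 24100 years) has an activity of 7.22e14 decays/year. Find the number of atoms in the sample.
N = A/λ = 2.51e19 atoms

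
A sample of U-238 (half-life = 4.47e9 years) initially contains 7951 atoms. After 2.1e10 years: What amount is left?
N = N₀(1/2)^(t/t½) = 306.3 atoms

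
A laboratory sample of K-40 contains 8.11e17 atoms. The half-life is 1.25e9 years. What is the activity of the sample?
A = λN = 4.497e8 decays/year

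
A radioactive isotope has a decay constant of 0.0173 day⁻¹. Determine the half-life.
t½ = ln(2)/λ = 40.07 days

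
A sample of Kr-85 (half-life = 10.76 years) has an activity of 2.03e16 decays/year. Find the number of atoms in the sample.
N = A/λ = 3.151e17 atoms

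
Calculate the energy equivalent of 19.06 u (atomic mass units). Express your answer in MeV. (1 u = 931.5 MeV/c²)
E = mc² = 17750 MeV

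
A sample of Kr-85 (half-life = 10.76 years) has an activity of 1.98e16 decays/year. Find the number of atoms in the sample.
N = A/λ = 3.074e17 atoms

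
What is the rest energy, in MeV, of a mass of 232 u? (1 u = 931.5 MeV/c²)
E = mc² = 2.161e5 MeV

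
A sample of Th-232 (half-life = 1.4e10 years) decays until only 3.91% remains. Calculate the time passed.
t = t½ × log₂(N₀/N) = 6.547e10 years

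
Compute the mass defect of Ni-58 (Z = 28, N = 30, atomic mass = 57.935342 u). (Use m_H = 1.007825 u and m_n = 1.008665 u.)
Δm = Z·m_H + N·m_n − M = 0.5437 u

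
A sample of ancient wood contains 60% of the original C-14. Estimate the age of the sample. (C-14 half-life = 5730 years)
Age = t½ × log₂(1/ratio) = 4223 years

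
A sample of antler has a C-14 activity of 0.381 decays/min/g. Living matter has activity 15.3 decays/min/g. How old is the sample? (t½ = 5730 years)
Age = t½ × log₂(A₀/A) = 30530 years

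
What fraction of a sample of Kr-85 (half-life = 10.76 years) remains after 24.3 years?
N/N₀ = (1/2)^(t/t½) = 0.209 = 20.9%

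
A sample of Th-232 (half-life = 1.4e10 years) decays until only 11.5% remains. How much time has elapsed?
t = t½ × log₂(N₀/N) = 4.368e10 years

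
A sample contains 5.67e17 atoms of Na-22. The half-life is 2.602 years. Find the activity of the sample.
A = λN = 1.51e17 decays/year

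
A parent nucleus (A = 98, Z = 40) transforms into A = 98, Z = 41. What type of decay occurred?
ΔA = 0, ΔZ = +1 ⇒ beta-minus decay (β⁻)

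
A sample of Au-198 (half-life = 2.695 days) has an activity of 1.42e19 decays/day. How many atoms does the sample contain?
N = A/λ = 5.521e19 atoms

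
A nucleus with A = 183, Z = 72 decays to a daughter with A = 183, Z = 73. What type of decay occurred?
ΔA = 0, ΔZ = +1 ⇒ beta-minus decay (β⁻)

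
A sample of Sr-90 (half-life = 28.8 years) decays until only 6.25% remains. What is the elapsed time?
t = t½ × log₂(N₀/N) = 115.2 years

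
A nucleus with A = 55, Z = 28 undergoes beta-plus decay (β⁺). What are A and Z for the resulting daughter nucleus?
Daughter: A = 55, Z = 27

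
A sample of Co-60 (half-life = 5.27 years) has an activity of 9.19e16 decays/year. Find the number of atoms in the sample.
N = A/λ = 6.987e17 atoms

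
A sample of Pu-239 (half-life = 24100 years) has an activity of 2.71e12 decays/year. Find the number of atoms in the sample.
N = A/λ = 9.422e16 atoms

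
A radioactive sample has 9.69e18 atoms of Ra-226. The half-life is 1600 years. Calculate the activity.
A = λN = 4.198e15 decays/year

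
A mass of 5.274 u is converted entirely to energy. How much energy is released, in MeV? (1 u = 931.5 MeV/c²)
E = mc² = 4913 MeV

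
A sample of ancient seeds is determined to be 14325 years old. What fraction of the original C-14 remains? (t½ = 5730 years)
N/N₀ = (1/2)^(t/t½) = 0.1768 = 17.7%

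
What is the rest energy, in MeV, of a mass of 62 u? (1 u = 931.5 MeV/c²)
E = mc² = 57750 MeV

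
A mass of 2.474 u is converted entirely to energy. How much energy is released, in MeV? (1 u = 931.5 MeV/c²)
E = mc² = 2305 MeV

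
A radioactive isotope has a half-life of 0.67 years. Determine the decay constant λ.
λ = ln(2)/t½ = 1.035 year⁻¹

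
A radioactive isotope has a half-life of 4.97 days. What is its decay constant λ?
λ = ln(2)/t½ = 0.1395 day⁻¹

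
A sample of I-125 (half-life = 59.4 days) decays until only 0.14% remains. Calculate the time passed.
t = t½ × log₂(N₀/N) = 563.1 days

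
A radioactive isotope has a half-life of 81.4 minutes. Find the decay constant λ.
λ = ln(2)/t½ = 0.008515 minute⁻¹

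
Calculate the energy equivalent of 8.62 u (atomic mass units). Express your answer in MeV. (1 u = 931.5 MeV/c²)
E = mc² = 8030 MeV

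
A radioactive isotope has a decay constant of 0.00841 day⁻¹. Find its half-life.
t½ = ln(2)/λ = 82.42 days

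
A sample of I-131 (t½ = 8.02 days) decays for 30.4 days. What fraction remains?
N/N₀ = (1/2)^(t/t½) = 0.07227 = 7.23%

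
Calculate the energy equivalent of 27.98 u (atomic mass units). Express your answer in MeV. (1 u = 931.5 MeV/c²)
E = mc² = 26060 MeV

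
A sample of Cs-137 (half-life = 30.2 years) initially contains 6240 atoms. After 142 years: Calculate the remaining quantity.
N = N₀(1/2)^(t/t½) = 239.7 atoms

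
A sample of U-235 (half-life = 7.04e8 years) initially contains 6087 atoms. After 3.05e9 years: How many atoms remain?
N = N₀(1/2)^(t/t½) = 302.2 atoms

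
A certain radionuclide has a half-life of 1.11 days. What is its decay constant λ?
λ = ln(2)/t½ = 0.6245 day⁻¹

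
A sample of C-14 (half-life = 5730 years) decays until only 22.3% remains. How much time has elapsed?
t = t½ × log₂(N₀/N) = 12400 years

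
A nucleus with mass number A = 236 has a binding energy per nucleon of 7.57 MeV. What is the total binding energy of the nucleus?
B.E. = 7.57 × 236 = 1787 MeV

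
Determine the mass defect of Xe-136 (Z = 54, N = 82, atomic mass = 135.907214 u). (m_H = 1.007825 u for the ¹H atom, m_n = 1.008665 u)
Δm = Z·m_H + N·m_n − M = 1.226 u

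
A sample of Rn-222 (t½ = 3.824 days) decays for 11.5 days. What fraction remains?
N/N₀ = (1/2)^(t/t½) = 0.1244 = 12.4%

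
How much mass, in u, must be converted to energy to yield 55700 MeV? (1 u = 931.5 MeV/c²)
m = E/c² = 59.8 u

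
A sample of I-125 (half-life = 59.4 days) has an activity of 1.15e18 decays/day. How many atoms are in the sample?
N = A/λ = 9.855e19 atoms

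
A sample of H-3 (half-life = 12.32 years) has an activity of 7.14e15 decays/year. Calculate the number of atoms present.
N = A/λ = 1.269e17 atoms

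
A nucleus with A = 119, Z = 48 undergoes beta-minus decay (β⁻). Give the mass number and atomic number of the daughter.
Daughter: A = 119, Z = 49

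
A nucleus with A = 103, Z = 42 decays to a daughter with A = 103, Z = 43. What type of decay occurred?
ΔA = 0, ΔZ = +1 ⇒ beta-minus decay (β⁻)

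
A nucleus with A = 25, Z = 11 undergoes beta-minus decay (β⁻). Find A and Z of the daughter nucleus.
Daughter: A = 25, Z = 12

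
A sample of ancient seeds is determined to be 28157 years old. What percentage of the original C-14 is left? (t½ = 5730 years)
N/N₀ = (1/2)^(t/t½) = 0.03317 = 3.32%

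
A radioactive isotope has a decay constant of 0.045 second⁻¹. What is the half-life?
t½ = ln(2)/λ = 15.4 seconds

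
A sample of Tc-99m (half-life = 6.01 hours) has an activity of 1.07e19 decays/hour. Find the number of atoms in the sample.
N = A/λ = 9.278e19 atoms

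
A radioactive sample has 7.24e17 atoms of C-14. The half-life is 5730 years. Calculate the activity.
A = λN = 8.758e13 decays/year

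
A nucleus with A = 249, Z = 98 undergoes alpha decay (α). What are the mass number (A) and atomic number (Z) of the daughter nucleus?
Daughter: A = 245, Z = 96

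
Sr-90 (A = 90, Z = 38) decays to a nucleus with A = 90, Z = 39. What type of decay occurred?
ΔA = 0, ΔZ = +1 ⇒ beta-minus decay (β⁻)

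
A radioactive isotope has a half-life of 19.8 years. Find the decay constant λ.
λ = ln(2)/t½ = 0.03501 year⁻¹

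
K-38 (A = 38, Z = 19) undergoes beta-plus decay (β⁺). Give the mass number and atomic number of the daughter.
Daughter: A = 38, Z = 18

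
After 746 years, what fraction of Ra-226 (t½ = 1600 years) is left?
N/N₀ = (1/2)^(t/t½) = 0.7238 = 72.4%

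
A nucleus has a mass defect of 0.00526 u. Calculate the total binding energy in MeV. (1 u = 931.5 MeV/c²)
B.E. = Δm × 931.5 = 4.9 MeV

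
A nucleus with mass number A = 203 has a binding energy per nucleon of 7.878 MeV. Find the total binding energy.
B.E. = 7.878 × 203 = 1599 MeV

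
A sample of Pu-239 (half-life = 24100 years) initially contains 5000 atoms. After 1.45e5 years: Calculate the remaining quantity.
N = N₀(1/2)^(t/t½) = 77.23 atoms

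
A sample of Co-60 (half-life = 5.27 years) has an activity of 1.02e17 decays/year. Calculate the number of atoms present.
N = A/λ = 7.755e17 atoms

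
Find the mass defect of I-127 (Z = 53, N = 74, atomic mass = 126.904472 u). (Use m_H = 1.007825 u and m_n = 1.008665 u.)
Δm = Z·m_H + N·m_n − M = 1.151 u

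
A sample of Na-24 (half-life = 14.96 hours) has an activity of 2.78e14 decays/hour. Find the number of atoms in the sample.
N = A/λ = 6e15 atoms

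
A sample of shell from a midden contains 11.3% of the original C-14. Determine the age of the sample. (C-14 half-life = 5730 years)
Age = t½ × log₂(1/ratio) = 18020 years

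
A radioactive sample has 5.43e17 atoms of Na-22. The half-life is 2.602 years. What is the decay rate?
A = λN = 1.446e17 decays/year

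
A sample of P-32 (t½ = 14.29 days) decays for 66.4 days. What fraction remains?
N/N₀ = (1/2)^(t/t½) = 0.03992 = 3.99%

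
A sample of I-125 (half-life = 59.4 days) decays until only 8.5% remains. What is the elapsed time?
t = t½ × log₂(N₀/N) = 211.2 days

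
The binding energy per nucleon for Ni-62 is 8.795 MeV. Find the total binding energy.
B.E. = 8.795 × 62 = 545.3 MeV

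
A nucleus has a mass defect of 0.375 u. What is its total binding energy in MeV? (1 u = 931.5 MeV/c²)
B.E. = Δm × 931.5 = 349.3 MeV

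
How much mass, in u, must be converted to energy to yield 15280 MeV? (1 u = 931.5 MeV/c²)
m = E/c² = 16.4 u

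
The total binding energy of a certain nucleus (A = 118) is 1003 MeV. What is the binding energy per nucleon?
B.E./A = 1003/118 = 8.5 MeV/nucleon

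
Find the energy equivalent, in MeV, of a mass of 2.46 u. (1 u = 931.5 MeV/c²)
E = mc² = 2291 MeV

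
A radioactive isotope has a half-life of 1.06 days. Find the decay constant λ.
λ = ln(2)/t½ = 0.6539 day⁻¹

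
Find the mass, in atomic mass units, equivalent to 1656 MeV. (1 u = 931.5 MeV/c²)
m = E/c² = 1.778 u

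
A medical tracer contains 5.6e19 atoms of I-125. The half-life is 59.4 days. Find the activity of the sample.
A = λN = 6.535e17 decays/day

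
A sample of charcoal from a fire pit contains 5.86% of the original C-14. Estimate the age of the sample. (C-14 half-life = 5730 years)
Age = t½ × log₂(1/ratio) = 23450 years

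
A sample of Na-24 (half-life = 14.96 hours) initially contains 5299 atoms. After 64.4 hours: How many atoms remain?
N = N₀(1/2)^(t/t½) = 268.1 atoms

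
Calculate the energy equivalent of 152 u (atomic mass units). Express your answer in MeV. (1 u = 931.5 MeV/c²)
E = mc² = 1.416e5 MeV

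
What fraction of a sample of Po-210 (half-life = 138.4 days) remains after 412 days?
N/N₀ = (1/2)^(t/t½) = 0.127 = 12.7%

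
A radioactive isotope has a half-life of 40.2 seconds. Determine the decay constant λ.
λ = ln(2)/t½ = 0.01724 second⁻¹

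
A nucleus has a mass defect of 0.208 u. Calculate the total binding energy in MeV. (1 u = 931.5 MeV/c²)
B.E. = Δm × 931.5 = 193.8 MeV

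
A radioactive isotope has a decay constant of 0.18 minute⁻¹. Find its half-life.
t½ = ln(2)/λ = 3.851 minutes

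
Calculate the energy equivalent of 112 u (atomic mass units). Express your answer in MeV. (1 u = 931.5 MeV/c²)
E = mc² = 1.043e5 MeV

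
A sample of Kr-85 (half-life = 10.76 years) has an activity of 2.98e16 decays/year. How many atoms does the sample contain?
N = A/λ = 4.626e17 atoms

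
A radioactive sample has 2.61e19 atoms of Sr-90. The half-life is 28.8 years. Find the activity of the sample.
A = λN = 6.282e17 decays/year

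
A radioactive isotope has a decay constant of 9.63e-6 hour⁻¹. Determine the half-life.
t½ = ln(2)/λ = 71980 hours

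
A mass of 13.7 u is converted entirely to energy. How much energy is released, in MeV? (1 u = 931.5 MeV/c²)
E = mc² = 12760 MeV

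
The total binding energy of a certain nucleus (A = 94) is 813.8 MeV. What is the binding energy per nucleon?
B.E./A = 813.8/94 = 8.657 MeV/nucleon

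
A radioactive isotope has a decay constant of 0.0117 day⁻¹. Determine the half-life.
t½ = ln(2)/λ = 59.24 days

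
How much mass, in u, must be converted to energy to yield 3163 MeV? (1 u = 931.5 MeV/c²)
m = E/c² = 3.396 u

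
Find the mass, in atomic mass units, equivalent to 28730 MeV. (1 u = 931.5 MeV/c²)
m = E/c² = 30.84 u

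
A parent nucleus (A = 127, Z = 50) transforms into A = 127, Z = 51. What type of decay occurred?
ΔA = 0, ΔZ = +1 ⇒ beta-minus decay (β⁻)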